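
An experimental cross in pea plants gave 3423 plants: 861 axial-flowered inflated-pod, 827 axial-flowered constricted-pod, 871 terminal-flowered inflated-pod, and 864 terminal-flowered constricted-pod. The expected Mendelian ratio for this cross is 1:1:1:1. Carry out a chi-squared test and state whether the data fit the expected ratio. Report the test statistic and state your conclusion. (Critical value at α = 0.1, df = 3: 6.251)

1.349; consistent

Total ratio parts = 4. Expected numbers out of 3423:
  axial-flowered inflated-pod: 3423 × 1/4 = 855.75
  axial-flowered constricted-pod: 3423 × 1/4 = 855.75
  terminal-flowered inflated-pod: 3423 × 1/4 = 855.75
  terminal-flowered constricted-pod: 3423 × 1/4 = 855.75
χ² = Σ (O − E)² / E
  axial-flowered inflated-pod: (861 − 855.75)² / 855.75 = 0.0322
  axial-flowered constricted-pod: (827 − 855.75)² / 855.75 = 0.9659
  terminal-flowered inflated-pod: (871 − 855.75)² / 855.75 = 0.2718
  terminal-flowered constricted-pod: (864 − 855.75)² / 855.75 = 0.0795
χ² = 0.0322 + 0.9659 + 0.2718 + 0.0795 = 1.3494 ≈ 1.349
Degrees of freedom = 4 − 1 = 3; critical value at α = 0.1 is 6.251.
Since 1.349 < 6.251, we fail to reject the null hypothesis — the data are consistent with the 1:1:1:1 ratio.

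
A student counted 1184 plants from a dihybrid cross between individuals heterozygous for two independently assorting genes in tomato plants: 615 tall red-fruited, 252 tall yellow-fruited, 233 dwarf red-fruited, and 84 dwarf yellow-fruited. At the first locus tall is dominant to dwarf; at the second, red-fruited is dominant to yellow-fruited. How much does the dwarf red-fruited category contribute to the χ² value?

A dihybrid F₂ with independent assortment and complete dominance at both loci gives a 9:3:3:1 phenotypic ratio.
The 9:3:3:1 ratio has 16 parts, so with N = 1184 the expected counts are:
  tall red-fruited: 1184 × 9/16 = 666
  tall yellow-fruited: 1184 × 3/16 = 222
  dwarf red-fruited: 1184 × 3/16 = 222
  dwarf yellow-fruited: 1184 × 1/16 = 74
Contribution of dwarf red-fruited: (233 − 222)² / 222 = 0.5450

0.545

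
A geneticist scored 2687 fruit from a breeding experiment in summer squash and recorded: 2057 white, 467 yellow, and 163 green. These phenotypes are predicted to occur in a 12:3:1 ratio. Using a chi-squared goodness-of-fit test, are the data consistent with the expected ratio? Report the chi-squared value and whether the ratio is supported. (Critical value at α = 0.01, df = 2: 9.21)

3.700; consistent

Total ratio parts = 16. Expected numbers out of 2687:
  white: 2687 × 12/16 = 2015.25
  yellow: 2687 × 3/16 = 503.8125
  green: 2687 × 1/16 = 167.9375
χ² = Σ (O − E)² / E
  white: (2057 − 2015.25)² / 2015.25 = 0.8649
  yellow: (467 − 503.8125)² / 503.8125 = 2.6898
  green: (163 − 167.9375)² / 167.9375 = 0.1452
χ² = 0.8649 + 2.6898 + 0.1452 = 3.6999 ≈ 3.700
Degrees of freedom = 3 − 1 = 2; critical value at α = 0.01 is 9.21.
Since 3.700 < 9.21, we fail to reject the null hypothesis — the data are consistent with the 12:3:1 ratio.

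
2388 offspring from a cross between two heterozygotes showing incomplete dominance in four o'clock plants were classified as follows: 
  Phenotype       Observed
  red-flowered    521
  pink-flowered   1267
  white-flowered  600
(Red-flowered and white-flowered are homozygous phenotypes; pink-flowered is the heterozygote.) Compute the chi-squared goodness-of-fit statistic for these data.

14.153

With incomplete dominance, a heterozygote × heterozygote cross gives a 1:2:1 phenotypic ratio.
Total ratio parts = 4. Expected numbers out of 2388:
  red-flowered: 2388 × 1/4 = 597
  pink-flowered: 2388 × 2/4 = 1194
  white-flowered: 2388 × 1/4 = 597
χ² = Σ (O − E)² / E
  red-flowered: (521 − 597)² / 597 = 9.6750
  pink-flowered: (1267 − 1194)² / 1194 = 4.4631
  white-flowered: (600 − 597)² / 597 = 0.0151
χ² = 9.6750 + 4.4631 + 0.0151 = 14.1532 ≈ 14.153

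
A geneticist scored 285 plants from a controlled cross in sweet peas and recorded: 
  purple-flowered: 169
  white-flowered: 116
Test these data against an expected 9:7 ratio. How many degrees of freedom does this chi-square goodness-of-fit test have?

1

A goodness-of-fit test with 2 phenotype classes has df = 2 − 1 = 1.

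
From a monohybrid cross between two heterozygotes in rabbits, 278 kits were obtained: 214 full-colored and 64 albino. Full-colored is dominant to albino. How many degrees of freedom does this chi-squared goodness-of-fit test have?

1

For a monohybrid cross between heterozygotes with complete dominance, the expected phenotypic ratio is 3:1.
A goodness-of-fit test with 2 phenotype classes has df = 2 − 1 = 1.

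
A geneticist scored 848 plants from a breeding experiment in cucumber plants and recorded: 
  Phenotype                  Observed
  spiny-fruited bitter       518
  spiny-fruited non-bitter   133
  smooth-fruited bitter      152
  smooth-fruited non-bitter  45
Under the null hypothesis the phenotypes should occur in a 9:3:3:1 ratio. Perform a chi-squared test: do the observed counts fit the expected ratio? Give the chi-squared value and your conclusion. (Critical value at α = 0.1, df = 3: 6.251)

Expected counts for N = 848 under a 9:3:3:1 ratio (total parts = 16):
  spiny-fruited bitter: 848 × 9/16 = 477
  spiny-fruited non-bitter: 848 × 3/16 = 159
  smooth-fruited bitter: 848 × 3/16 = 159
  smooth-fruited non-bitter: 848 × 1/16 = 53
χ² = Σ (O − E)² / E
  spiny-fruited bitter: (518 − 477)² / 477 = 3.5241
  spiny-fruited non-bitter: (133 − 159)² / 159 = 4.2516
  smooth-fruited bitter: (152 − 159)² / 159 = 0.3082
  smooth-fruited non-bitter: (45 − 53)² / 53 = 1.2075
χ² = 3.5241 + 4.2516 + 0.3082 + 1.2075 = 9.2914 ≈ 9.291
Degrees of freedom = 4 − 1 = 3; critical value at α = 0.1 is 6.251.
Since 9.291 > 6.251, we reject the null hypothesis — the data do not fit the 9:3:3:1 ratio.

9.291; not consistent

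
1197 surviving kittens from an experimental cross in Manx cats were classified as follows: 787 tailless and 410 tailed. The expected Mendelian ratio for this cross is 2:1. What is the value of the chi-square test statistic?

The 2:1 ratio has 3 parts, so with N = 1197 the expected counts are:
  tailless: 1197 × 2/3 = 798
  tailed: 1197 × 1/3 = 399
χ² = Σ (O − E)² / E
  tailless: (787 − 798)² / 798 = 0.1516
  tailed: (410 − 399)² / 399 = 0.3033
χ² = 0.1516 + 0.3033 = 0.4549 ≈ 0.455

0.455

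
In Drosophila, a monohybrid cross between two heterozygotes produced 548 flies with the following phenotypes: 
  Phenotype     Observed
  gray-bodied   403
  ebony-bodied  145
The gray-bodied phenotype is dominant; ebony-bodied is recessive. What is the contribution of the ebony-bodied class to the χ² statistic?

0.467

For a monohybrid cross between heterozygotes with complete dominance, the expected phenotypic ratio is 3:1.
Expected counts for N = 548 under a 3:1 ratio (total parts = 4):
  gray-bodied: 548 × 3/4 = 411
  ebony-bodied: 548 × 1/4 = 137
Contribution of ebony-bodied: (145 − 137)² / 137 = 0.4672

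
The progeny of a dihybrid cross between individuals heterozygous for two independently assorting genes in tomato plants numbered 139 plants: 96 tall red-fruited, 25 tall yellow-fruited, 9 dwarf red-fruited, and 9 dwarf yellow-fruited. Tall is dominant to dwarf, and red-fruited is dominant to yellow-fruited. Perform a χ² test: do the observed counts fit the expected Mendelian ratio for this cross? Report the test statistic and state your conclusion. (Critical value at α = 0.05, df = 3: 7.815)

15.283; not consistent

A dihybrid F₂ with independent assortment and complete dominance at both loci gives a 9:3:3:1 phenotypic ratio.
Expected counts for N = 139 under a 9:3:3:1 ratio (total parts = 16):
  tall red-fruited: 139 × 9/16 = 78.1875
  tall yellow-fruited: 139 × 3/16 = 26.0625
  dwarf red-fruited: 139 × 3/16 = 26.0625
  dwarf yellow-fruited: 139 × 1/16 = 8.6875
χ² = Σ (O − E)² / E
  tall red-fruited: (96 − 78.1875)² / 78.1875 = 4.0580
  tall yellow-fruited: (25 − 26.0625)² / 26.0625 = 0.0433
  dwarf red-fruited: (9 − 26.0625)² / 26.0625 = 11.1704
  dwarf yellow-fruited: (9 − 8.6875)² / 8.6875 = 0.0112
χ² = 4.0580 + 0.0433 + 11.1704 + 0.0112 = 15.2829 ≈ 15.283
Degrees of freedom = 4 − 1 = 3; critical value at α = 0.05 is 7.815.
Since 15.283 > 7.815, we reject the null hypothesis — the data do not fit the 9:3:3:1 ratio.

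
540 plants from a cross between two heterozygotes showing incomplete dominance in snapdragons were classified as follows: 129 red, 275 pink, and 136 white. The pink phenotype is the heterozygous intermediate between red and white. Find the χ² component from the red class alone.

With incomplete dominance, a heterozygote × heterozygote cross gives a 1:2:1 phenotypic ratio.
Expected counts for N = 540 under a 1:2:1 ratio (total parts = 4):
  red: 540 × 1/4 = 135
  pink: 540 × 2/4 = 270
  white: 540 × 1/4 = 135
Contribution of red: (129 − 135)² / 135 = 0.2667

0.267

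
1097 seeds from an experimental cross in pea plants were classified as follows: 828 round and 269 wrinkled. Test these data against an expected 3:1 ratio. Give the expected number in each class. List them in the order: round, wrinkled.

The 3:1 ratio has 4 parts, so with N = 1097 the expected counts are:
  round: 1097 × 3/4 = 822.75
  wrinkled: 1097 × 1/4 = 274.25

822.75, 274.25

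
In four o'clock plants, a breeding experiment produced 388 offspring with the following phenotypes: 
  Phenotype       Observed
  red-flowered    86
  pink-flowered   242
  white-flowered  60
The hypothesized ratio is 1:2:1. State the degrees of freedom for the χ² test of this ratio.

A goodness-of-fit test with 3 phenotype classes has df = 3 − 1 = 2.

2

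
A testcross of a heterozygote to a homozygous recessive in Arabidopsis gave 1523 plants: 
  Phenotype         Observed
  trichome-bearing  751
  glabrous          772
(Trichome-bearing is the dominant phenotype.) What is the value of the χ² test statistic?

0.290

A testcross of a heterozygote (Aa × aa) gives a 1:1 phenotypic ratio.
Under the 1:1 hypothesis (Σ ratio = 2, N = 1523):
  trichome-bearing: 1523 × 1/2 = 761.5
  glabrous: 1523 × 1/2 = 761.5
χ² = Σ (O − E)² / E
  trichome-bearing: (751 − 761.5)² / 761.5 = 0.1448
  glabrous: (772 − 761.5)² / 761.5 = 0.1448
χ² = 0.1448 + 0.1448 = 0.2896 ≈ 0.290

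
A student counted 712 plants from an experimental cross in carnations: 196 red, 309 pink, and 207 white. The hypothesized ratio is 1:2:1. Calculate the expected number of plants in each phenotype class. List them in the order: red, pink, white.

The 1:2:1 ratio has 4 parts, so with N = 712 the expected counts are:
  red: 712 × 1/4 = 178
  pink: 712 × 2/4 = 356
  white: 712 × 1/4 = 178

178, 356, 178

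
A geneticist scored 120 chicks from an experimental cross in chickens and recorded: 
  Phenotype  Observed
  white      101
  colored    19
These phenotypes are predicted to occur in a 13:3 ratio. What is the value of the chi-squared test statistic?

0.670

Total ratio parts = 16. Expected numbers out of 120:
  white: 120 × 13/16 = 97.5
  colored: 120 × 3/16 = 22.5
χ² = Σ (O − E)² / E
  white: (101 − 97.5)² / 97.5 = 0.1256
  colored: (19 − 22.5)² / 22.5 = 0.5444
χ² = 0.1256 + 0.5444 = 0.670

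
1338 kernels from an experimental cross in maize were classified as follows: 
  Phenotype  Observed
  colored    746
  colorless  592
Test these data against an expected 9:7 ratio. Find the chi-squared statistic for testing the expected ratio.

Expected counts for N = 1338 under a 9:7 ratio (total parts = 16):
  colored: 1338 × 9/16 = 752.625
  colorless: 1338 × 7/16 = 585.375
χ² = Σ (O − E)² / E
  colored: (746 − 752.625)² / 752.625 = 0.0583
  colorless: (592 − 585.375)² / 585.375 = 0.0750
χ² = 0.0583 + 0.0750 = 0.1333 ≈ 0.133

0.133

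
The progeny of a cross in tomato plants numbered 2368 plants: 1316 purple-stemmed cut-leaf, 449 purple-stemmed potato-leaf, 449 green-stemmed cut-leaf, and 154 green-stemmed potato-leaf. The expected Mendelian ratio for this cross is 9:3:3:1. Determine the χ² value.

Total ratio parts = 16. Expected numbers out of 2368:
  purple-stemmed cut-leaf: 2368 × 9/16 = 1332
  purple-stemmed potato-leaf: 2368 × 3/16 = 444
  green-stemmed cut-leaf: 2368 × 3/16 = 444
  green-stemmed potato-leaf: 2368 × 1/16 = 148
χ² = Σ (O − E)² / E
  purple-stemmed cut-leaf: (1316 − 1332)² / 1332 = 0.1922
  purple-stemmed potato-leaf: (449 − 444)² / 444 = 0.0563
  green-stemmed cut-leaf: (449 − 444)² / 444 = 0.0563
  green-stemmed potato-leaf: (154 − 148)² / 148 = 0.2432
χ² = 0.1922 + 0.0563 + 0.0563 + 0.2432 = 0.548

0.548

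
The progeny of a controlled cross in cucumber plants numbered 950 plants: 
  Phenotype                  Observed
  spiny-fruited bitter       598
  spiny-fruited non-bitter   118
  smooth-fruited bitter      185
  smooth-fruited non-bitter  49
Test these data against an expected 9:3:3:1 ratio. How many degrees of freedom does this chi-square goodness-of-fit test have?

A goodness-of-fit test with 4 phenotype classes has df = 4 − 1 = 3.

3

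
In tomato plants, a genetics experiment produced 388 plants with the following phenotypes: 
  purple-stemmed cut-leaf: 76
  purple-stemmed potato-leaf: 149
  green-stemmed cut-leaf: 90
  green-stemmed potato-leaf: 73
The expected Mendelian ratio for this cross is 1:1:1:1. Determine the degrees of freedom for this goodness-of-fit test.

3

A goodness-of-fit test with 4 phenotype classes has df = 4 − 1 = 3.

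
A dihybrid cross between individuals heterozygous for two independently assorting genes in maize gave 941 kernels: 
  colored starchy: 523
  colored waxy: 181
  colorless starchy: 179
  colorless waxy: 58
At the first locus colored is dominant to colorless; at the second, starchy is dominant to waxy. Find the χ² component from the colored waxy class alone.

0.118

A dihybrid F₂ with independent assortment and complete dominance at both loci gives a 9:3:3:1 phenotypic ratio.
Under the 9:3:3:1 hypothesis (Σ ratio = 16, N = 941):
  colored starchy: 941 × 9/16 = 529.3125
  colored waxy: 941 × 3/16 = 176.4375
  colorless starchy: 941 × 3/16 = 176.4375
  colorless waxy: 941 × 1/16 = 58.8125
Contribution of colored waxy: (181 − 176.4375)² / 176.4375 = 0.1180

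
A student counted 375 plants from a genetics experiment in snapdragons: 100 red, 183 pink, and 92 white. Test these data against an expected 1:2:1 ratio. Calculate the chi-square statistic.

0.557

Expected counts for N = 375 under a 1:2:1 ratio (total parts = 4):
  red: 375 × 1/4 = 93.75
  pink: 375 × 2/4 = 187.5
  white: 375 × 1/4 = 93.75
χ² = Σ (O − E)² / E
  red: (100 − 93.75)² / 93.75 = 0.4167
  pink: (183 − 187.5)² / 187.5 = 0.1080
  white: (92 − 93.75)² / 93.75 = 0.0327
χ² = 0.4167 + 0.1080 + 0.0327 = 0.5574 ≈ 0.557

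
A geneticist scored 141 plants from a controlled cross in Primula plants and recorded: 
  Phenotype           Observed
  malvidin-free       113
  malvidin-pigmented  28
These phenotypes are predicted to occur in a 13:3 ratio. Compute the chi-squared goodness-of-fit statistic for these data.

0.114

Under the 13:3 hypothesis (Σ ratio = 16, N = 141):
  malvidin-free: 141 × 13/16 = 114.5625
  malvidin-pigmented: 141 × 3/16 = 26.4375
χ² = Σ (O − E)² / E
  malvidin-free: (113 − 114.5625)² / 114.5625 = 0.0213
  malvidin-pigmented: (28 − 26.4375)² / 26.4375 = 0.0923
χ² = 0.0213 + 0.0923 = 0.1136 ≈ 0.114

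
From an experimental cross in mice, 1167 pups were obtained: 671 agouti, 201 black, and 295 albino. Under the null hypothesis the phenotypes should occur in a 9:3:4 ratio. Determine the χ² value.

1.809

Total ratio parts = 16. Expected numbers out of 1167:
  agouti: 1167 × 9/16 = 656.4375
  black: 1167 × 3/16 = 218.8125
  albino: 1167 × 4/16 = 291.75
χ² = Σ (O − E)² / E
  agouti: (671 − 656.4375)² / 656.4375 = 0.3231
  black: (201 − 218.8125)² / 218.8125 = 1.4500
  albino: (295 − 291.75)² / 291.75 = 0.0362
χ² = 0.3231 + 1.4500 + 0.0362 = 1.8093 ≈ 1.809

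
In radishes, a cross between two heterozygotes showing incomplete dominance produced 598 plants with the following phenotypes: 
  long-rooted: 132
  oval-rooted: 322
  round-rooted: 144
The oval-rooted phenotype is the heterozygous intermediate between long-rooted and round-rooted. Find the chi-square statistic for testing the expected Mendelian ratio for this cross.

4.020

With incomplete dominance, a heterozygote × heterozygote cross gives a 1:2:1 phenotypic ratio.
Under the 1:2:1 hypothesis (Σ ratio = 4, N = 598):
  long-rooted: 598 × 1/4 = 149.5
  oval-rooted: 598 × 2/4 = 299
  round-rooted: 598 × 1/4 = 149.5
χ² = Σ (O − E)² / E
  long-rooted: (132 − 149.5)² / 149.5 = 2.0485
  oval-rooted: (322 − 299)² / 299 = 1.7692
  round-rooted: (144 − 149.5)² / 149.5 = 0.2023
χ² = 2.0485 + 1.7692 + 0.2023 = 4.020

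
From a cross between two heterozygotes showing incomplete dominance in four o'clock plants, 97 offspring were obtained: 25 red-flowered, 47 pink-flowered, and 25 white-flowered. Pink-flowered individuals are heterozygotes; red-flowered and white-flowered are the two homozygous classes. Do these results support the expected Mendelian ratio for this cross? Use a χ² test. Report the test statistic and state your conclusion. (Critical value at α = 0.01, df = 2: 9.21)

With incomplete dominance, a heterozygote × heterozygote cross gives a 1:2:1 phenotypic ratio.
Total ratio parts = 4. Expected numbers out of 97:
  red-flowered: 97 × 1/4 = 24.25
  pink-flowered: 97 × 2/4 = 48.5
  white-flowered: 97 × 1/4 = 24.25
χ² = Σ (O − E)² / E
  red-flowered: (25 − 24.25)² / 24.25 = 0.0232
  pink-flowered: (47 − 48.5)² / 48.5 = 0.0464
  white-flowered: (25 − 24.25)² / 24.25 = 0.0232
χ² = 0.0232 + 0.0464 + 0.0232 = 0.0928 ≈ 0.093
Degrees of freedom = 3 − 1 = 2; critical value at α = 0.01 is 9.21.
Since 0.093 < 9.21, we fail to reject the null hypothesis — the data are consistent with the 1:2:1 ratio.

0.093; consistent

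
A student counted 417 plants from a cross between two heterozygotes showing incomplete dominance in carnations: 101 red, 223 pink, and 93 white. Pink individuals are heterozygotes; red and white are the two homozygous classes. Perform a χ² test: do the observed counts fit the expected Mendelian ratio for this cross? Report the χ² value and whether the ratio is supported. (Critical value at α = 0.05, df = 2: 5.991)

2.324; consistent

With incomplete dominance, a heterozygote × heterozygote cross gives a 1:2:1 phenotypic ratio.
The 1:2:1 ratio has 4 parts, so with N = 417 the expected counts are:
  red: 417 × 1/4 = 104.25
  pink: 417 × 2/4 = 208.5
  white: 417 × 1/4 = 104.25
χ² = Σ (O − E)² / E
  red: (101 − 104.25)² / 104.25 = 0.1013
  pink: (223 − 208.5)² / 208.5 = 1.0084
  white: (93 − 104.25)² / 104.25 = 1.2140
χ² = 0.1013 + 1.0084 + 1.2140 = 2.3237 ≈ 2.324
Degrees of freedom = 3 − 1 = 2; critical value at α = 0.05 is 5.991.
Since 2.324 < 5.991, we fail to reject the null hypothesis — the data are consistent with the 1:2:1 ratio.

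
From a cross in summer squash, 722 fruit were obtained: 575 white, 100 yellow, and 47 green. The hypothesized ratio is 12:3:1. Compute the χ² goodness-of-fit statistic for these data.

Under the 12:3:1 hypothesis (Σ ratio = 16, N = 722):
  white: 722 × 12/16 = 541.5
  yellow: 722 × 3/16 = 135.375
  green: 722 × 1/16 = 45.125
χ² = Σ (O − E)² / E
  white: (575 − 541.5)² / 541.5 = 2.0725
  yellow: (100 − 135.375)² / 135.375 = 9.2439
  green: (47 − 45.125)² / 45.125 = 0.0779
χ² = 2.0725 + 9.2439 + 0.0779 = 11.3943 ≈ 11.394

11.394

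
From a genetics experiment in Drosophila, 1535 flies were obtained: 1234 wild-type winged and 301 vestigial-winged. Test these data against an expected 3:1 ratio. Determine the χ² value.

The 3:1 ratio has 4 parts, so with N = 1535 the expected counts are:
  wild-type winged: 1535 × 3/4 = 1151.25
  vestigial-winged: 1535 × 1/4 = 383.75
χ² = Σ (O − E)² / E
  wild-type winged: (1234 − 1151.25)² / 1151.25 = 5.9479
  vestigial-winged: (301 − 383.75)² / 383.75 = 17.8438
χ² = 5.9479 + 17.8438 = 23.7917 ≈ 23.792

23.792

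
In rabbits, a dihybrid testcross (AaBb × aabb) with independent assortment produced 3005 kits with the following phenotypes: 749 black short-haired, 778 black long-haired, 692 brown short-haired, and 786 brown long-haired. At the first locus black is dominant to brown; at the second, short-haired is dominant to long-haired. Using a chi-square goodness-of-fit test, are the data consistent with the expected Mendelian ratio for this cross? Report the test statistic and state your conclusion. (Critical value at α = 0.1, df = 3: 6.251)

A dihybrid testcross with independent assortment gives a 1:1:1:1 ratio.
Under the 1:1:1:1 hypothesis (Σ ratio = 4, N = 3005):
  black short-haired: 3005 × 1/4 = 751.25
  black long-haired: 3005 × 1/4 = 751.25
  brown short-haired: 3005 × 1/4 = 751.25
  brown long-haired: 3005 × 1/4 = 751.25
χ² = Σ (O − E)² / E
  black short-haired: (749 − 751.25)² / 751.25 = 0.0067
  black long-haired: (778 − 751.25)² / 751.25 = 0.9525
  brown short-haired: (692 − 751.25)² / 751.25 = 4.6730
  brown long-haired: (786 − 751.25)² / 751.25 = 1.6074
χ² = 0.0067 + 0.9525 + 4.6730 + 1.6074 = 7.2396 ≈ 7.240
Degrees of freedom = 4 − 1 = 3; critical value at α = 0.1 is 6.251.
Since 7.240 > 6.251, we reject the null hypothesis — the data do not fit the 1:1:1:1 ratio.

7.240; not consistent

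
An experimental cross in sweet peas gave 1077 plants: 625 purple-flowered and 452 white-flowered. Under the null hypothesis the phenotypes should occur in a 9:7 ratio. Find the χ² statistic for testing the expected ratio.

Expected counts for N = 1077 under a 9:7 ratio (total parts = 16):
  purple-flowered: 1077 × 9/16 = 605.8125
  white-flowered: 1077 × 7/16 = 471.1875
χ² = Σ (O − E)² / E
  purple-flowered: (625 − 605.8125)² / 605.8125 = 0.6077
  white-flowered: (452 − 471.1875)² / 471.1875 = 0.7813
χ² = 0.6077 + 0.7813 = 1.389

1.389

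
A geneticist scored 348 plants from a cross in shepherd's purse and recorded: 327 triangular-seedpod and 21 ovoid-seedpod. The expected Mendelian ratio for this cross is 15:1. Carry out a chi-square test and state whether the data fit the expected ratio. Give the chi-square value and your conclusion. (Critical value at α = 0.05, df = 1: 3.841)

0.028; consistent

Total ratio parts = 16. Expected numbers out of 348:
  triangular-seedpod: 348 × 15/16 = 326.25
  ovoid-seedpod: 348 × 1/16 = 21.75
χ² = Σ (O − E)² / E
  triangular-seedpod: (327 − 326.25)² / 326.25 = 0.0017
  ovoid-seedpod: (21 − 21.75)² / 21.75 = 0.0259
χ² = 0.0017 + 0.0259 = 0.0276 ≈ 0.028
Degrees of freedom = 2 − 1 = 1; critical value at α = 0.05 is 3.841.
Since 0.028 < 3.841, we fail to reject the null hypothesis — the data are consistent with the 15:1 ratio.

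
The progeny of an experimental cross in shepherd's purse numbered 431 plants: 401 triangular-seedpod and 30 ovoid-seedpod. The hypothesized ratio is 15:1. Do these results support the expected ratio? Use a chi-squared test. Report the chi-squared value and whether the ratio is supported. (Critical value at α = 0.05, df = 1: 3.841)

The 15:1 ratio has 16 parts, so with N = 431 the expected counts are:
  triangular-seedpod: 431 × 15/16 = 404.0625
  ovoid-seedpod: 431 × 1/16 = 26.9375
χ² = Σ (O − E)² / E
  triangular-seedpod: (401 − 404.0625)² / 404.0625 = 0.0232
  ovoid-seedpod: (30 − 26.9375)² / 26.9375 = 0.3482
χ² = 0.0232 + 0.3482 = 0.3714 ≈ 0.371
Degrees of freedom = 2 − 1 = 1; critical value at α = 0.05 is 3.841.
Since 0.371 < 3.841, we fail to reject the null hypothesis — the data are consistent with the 15:1 ratio.

0.371; consistent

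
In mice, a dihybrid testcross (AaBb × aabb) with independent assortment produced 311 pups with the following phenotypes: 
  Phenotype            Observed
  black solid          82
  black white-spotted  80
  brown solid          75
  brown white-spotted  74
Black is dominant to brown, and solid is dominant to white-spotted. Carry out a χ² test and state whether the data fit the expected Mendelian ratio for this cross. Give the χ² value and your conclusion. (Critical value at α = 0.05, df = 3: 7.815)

0.576; consistent

A dihybrid testcross with independent assortment gives a 1:1:1:1 ratio.
Under the 1:1:1:1 hypothesis (Σ ratio = 4, N = 311):
  black solid: 311 × 1/4 = 77.75
  black white-spotted: 311 × 1/4 = 77.75
  brown solid: 311 × 1/4 = 77.75
  brown white-spotted: 311 × 1/4 = 77.75
χ² = Σ (O − E)² / E
  black solid: (82 − 77.75)² / 77.75 = 0.2323
  black white-spotted: (80 − 77.75)² / 77.75 = 0.0651
  brown solid: (75 − 77.75)² / 77.75 = 0.0973
  brown white-spotted: (74 − 77.75)² / 77.75 = 0.1809
χ² = 0.2323 + 0.0651 + 0.0973 + 0.1809 = 0.5756 ≈ 0.576
Degrees of freedom = 4 − 1 = 3; critical value at α = 0.05 is 7.815.
Since 0.576 < 7.815, we fail to reject the null hypothesis — the data are consistent with the 1:1:1:1 ratio.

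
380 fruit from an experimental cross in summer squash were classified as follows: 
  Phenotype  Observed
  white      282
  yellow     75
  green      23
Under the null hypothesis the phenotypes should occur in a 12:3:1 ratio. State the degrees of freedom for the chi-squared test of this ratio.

2

A goodness-of-fit test with 3 phenotype classes has df = 3 − 1 = 2.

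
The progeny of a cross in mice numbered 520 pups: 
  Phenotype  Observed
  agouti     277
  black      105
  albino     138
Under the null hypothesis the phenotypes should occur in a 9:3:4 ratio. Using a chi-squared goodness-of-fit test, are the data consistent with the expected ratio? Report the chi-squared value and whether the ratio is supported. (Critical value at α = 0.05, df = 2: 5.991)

1.891; consistent

Expected counts for N = 520 under a 9:3:4 ratio (total parts = 16):
  agouti: 520 × 9/16 = 292.5
  black: 520 × 3/16 = 97.5
  albino: 520 × 4/16 = 130
χ² = Σ (O − E)² / E
  agouti: (277 − 292.5)² / 292.5 = 0.8214
  black: (105 − 97.5)² / 97.5 = 0.5769
  albino: (138 − 130)² / 130 = 0.4923
χ² = 0.8214 + 0.5769 + 0.4923 = 1.8906 ≈ 1.891
Degrees of freedom = 3 − 1 = 2; critical value at α = 0.05 is 5.991.
Since 1.891 < 5.991, we fail to reject the null hypothesis — the data are consistent with the 9:3:4 ratio.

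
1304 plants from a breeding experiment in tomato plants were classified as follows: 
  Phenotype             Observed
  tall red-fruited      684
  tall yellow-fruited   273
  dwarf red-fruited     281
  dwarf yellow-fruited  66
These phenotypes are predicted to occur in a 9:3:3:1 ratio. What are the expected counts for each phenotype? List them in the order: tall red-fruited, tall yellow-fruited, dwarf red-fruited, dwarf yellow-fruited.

The 9:3:3:1 ratio has 16 parts, so with N = 1304 the expected counts are:
  tall red-fruited: 1304 × 9/16 = 733.5
  tall yellow-fruited: 1304 × 3/16 = 244.5
  dwarf red-fruited: 1304 × 3/16 = 244.5
  dwarf yellow-fruited: 1304 × 1/16 = 81.5

733.5, 244.5, 244.5, 81.5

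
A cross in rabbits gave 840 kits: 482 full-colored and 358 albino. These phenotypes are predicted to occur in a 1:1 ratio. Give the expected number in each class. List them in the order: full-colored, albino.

420, 420

Total ratio parts = 2. Expected numbers out of 840:
  full-colored: 840 × 1/2 = 420
  albino: 840 × 1/2 = 420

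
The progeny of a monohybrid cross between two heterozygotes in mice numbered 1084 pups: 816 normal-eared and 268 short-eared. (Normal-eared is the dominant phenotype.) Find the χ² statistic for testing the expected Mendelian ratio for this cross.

0.044

For a monohybrid cross between heterozygotes with complete dominance, the expected phenotypic ratio is 3:1.
Expected counts for N = 1084 under a 3:1 ratio (total parts = 4):
  normal-eared: 1084 × 3/4 = 813
  short-eared: 1084 × 1/4 = 271
χ² = Σ (O − E)² / E
  normal-eared: (816 − 813)² / 813 = 0.0111
  short-eared: (268 − 271)² / 271 = 0.0332
χ² = 0.0111 + 0.0332 = 0.0443 ≈ 0.044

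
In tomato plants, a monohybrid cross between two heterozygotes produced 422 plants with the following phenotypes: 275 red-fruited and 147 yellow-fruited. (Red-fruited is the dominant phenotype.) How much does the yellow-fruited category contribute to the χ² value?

For a monohybrid cross between heterozygotes with complete dominance, the expected phenotypic ratio is 3:1.
Total ratio parts = 4. Expected numbers out of 422:
  red-fruited: 422 × 3/4 = 316.5
  yellow-fruited: 422 × 1/4 = 105.5
Contribution of yellow-fruited: (147 − 105.5)² / 105.5 = 16.3246

16.325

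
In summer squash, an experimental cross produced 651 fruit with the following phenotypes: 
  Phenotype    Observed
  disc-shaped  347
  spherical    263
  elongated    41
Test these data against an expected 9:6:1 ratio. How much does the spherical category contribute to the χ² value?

The 9:6:1 ratio has 16 parts, so with N = 651 the expected counts are:
  disc-shaped: 651 × 9/16 = 366.1875
  spherical: 651 × 6/16 = 244.125
  elongated: 651 × 1/16 = 40.6875
Contribution of spherical: (263 − 244.125)² / 244.125 = 1.4594

1.459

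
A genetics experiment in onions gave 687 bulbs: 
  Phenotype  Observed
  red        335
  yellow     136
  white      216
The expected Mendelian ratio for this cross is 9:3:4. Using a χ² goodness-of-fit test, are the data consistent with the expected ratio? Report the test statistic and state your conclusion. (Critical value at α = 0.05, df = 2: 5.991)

18.648; not consistent

Under the 9:3:4 hypothesis (Σ ratio = 16, N = 687):
  red: 687 × 9/16 = 386.4375
  yellow: 687 × 3/16 = 128.8125
  white: 687 × 4/16 = 171.75
χ² = Σ (O − E)² / E
  red: (335 − 386.4375)² / 386.4375 = 6.8467
  yellow: (136 − 128.8125)² / 128.8125 = 0.4010
  white: (216 − 171.75)² / 171.75 = 11.4007
χ² = 6.8467 + 0.4010 + 11.4007 = 18.6484 ≈ 18.648
Degrees of freedom = 3 − 1 = 2; critical value at α = 0.05 is 5.991.
Since 18.648 > 5.991, we reject the null hypothesis — the data do not fit the 9:3:4 ratio.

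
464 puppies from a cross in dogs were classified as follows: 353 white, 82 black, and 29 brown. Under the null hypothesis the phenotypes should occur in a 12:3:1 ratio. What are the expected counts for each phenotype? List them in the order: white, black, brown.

Total ratio parts = 16. Expected numbers out of 464:
  white: 464 × 12/16 = 348
  black: 464 × 3/16 = 87
  brown: 464 × 1/16 = 29

348, 87, 29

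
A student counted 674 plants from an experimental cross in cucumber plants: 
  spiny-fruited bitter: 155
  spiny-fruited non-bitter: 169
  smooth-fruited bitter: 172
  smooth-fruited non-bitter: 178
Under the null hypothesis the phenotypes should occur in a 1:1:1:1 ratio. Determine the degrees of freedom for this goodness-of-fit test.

3

A goodness-of-fit test with 4 phenotype classes has df = 4 − 1 = 3.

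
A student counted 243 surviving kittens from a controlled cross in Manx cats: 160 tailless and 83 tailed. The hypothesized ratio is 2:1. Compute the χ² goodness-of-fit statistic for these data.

0.074

Total ratio parts = 3. Expected numbers out of 243:
  tailless: 243 × 2/3 = 162
  tailed: 243 × 1/3 = 81
χ² = Σ (O − E)² / E
  tailless: (160 − 162)² / 162 = 0.0247
  tailed: (83 − 81)² / 81 = 0.0494
χ² = 0.0247 + 0.0494 = 0.0741 ≈ 0.074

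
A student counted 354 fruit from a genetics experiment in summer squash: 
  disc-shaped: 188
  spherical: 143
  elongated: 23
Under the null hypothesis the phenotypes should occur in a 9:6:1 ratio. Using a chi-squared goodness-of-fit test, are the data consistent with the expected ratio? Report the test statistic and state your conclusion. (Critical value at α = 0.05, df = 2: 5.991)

Under the 9:6:1 hypothesis (Σ ratio = 16, N = 354):
  disc-shaped: 354 × 9/16 = 199.125
  spherical: 354 × 6/16 = 132.75
  elongated: 354 × 1/16 = 22.125
χ² = Σ (O − E)² / E
  disc-shaped: (188 − 199.125)² / 199.125 = 0.6215
  spherical: (143 − 132.75)² / 132.75 = 0.7914
  elongated: (23 − 22.125)² / 22.125 = 0.0346
χ² = 0.6215 + 0.7914 + 0.0346 = 1.4475 ≈ 1.448
Degrees of freedom = 3 − 1 = 2; critical value at α = 0.05 is 5.991.
Since 1.448 < 5.991, we fail to reject the null hypothesis — the data are consistent with the 9:6:1 ratio.

1.448; consistent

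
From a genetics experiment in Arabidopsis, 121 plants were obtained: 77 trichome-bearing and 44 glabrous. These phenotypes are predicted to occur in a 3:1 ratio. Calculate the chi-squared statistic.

8.333

The 3:1 ratio has 4 parts, so with N = 121 the expected counts are:
  trichome-bearing: 121 × 3/4 = 90.75
  glabrous: 121 × 1/4 = 30.25
χ² = Σ (O − E)² / E
  trichome-bearing: (77 − 90.75)² / 90.75 = 2.0833
  glabrous: (44 − 30.25)² / 30.25 = 6.2500
χ² = 2.0833 + 6.2500 = 8.3333 ≈ 8.333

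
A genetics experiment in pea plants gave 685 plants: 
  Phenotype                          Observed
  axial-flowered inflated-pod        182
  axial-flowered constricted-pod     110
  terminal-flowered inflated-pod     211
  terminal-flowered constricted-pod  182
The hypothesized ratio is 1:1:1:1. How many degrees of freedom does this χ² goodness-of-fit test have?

3

A goodness-of-fit test with 4 phenotype classes has df = 4 − 1 = 3.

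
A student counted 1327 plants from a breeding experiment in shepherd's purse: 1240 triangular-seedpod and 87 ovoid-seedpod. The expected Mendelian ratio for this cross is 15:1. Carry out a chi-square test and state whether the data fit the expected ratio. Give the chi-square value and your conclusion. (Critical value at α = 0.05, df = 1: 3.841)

0.212; consistent

Total ratio parts = 16. Expected numbers out of 1327:
  triangular-seedpod: 1327 × 15/16 = 1244.0625
  ovoid-seedpod: 1327 × 1/16 = 82.9375
χ² = Σ (O − E)² / E
  triangular-seedpod: (1240 − 1244.0625)² / 1244.0625 = 0.0133
  ovoid-seedpod: (87 − 82.9375)² / 82.9375 = 0.1990
χ² = 0.0133 + 0.1990 = 0.2123 ≈ 0.212
Degrees of freedom = 2 − 1 = 1; critical value at α = 0.05 is 3.841.
Since 0.212 < 3.841, we fail to reject the null hypothesis — the data are consistent with the 15:1 ratio.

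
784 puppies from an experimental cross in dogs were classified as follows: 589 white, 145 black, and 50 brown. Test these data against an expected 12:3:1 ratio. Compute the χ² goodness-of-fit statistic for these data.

Total ratio parts = 16. Expected numbers out of 784:
  white: 784 × 12/16 = 588
  black: 784 × 3/16 = 147
  brown: 784 × 1/16 = 49
χ² = Σ (O − E)² / E
  white: (589 − 588)² / 588 = 0.0017
  black: (145 − 147)² / 147 = 0.0272
  brown: (50 − 49)² / 49 = 0.0204
χ² = 0.0017 + 0.0272 + 0.0204 = 0.0493 ≈ 0.049

0.049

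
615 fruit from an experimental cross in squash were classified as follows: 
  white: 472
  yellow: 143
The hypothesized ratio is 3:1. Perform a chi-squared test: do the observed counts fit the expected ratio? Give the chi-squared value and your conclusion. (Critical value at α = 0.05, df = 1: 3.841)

Total ratio parts = 4. Expected numbers out of 615:
  white: 615 × 3/4 = 461.25
  yellow: 615 × 1/4 = 153.75
χ² = Σ (O − E)² / E
  white: (472 − 461.25)² / 461.25 = 0.2505
  yellow: (143 − 153.75)² / 153.75 = 0.7516
χ² = 0.2505 + 0.7516 = 1.0021 ≈ 1.002
Degrees of freedom = 2 − 1 = 1; critical value at α = 0.05 is 3.841.
Since 1.002 < 3.841, we fail to reject the null hypothesis — the data are consistent with the 3:1 ratio.

1.002; consistent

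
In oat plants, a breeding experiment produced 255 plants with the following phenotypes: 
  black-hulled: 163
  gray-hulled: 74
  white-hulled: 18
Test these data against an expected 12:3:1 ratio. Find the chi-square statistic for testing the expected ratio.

18.783

Expected counts for N = 255 under a 12:3:1 ratio (total parts = 16):
  black-hulled: 255 × 12/16 = 191.25
  gray-hulled: 255 × 3/16 = 47.8125
  white-hulled: 255 × 1/16 = 15.9375
χ² = Σ (O − E)² / E
  black-hulled: (163 − 191.25)² / 191.25 = 4.1729
  gray-hulled: (74 − 47.8125)² / 47.8125 = 14.3432
  white-hulled: (18 − 15.9375)² / 15.9375 = 0.2669
χ² = 4.1729 + 14.3432 + 0.2669 = 18.783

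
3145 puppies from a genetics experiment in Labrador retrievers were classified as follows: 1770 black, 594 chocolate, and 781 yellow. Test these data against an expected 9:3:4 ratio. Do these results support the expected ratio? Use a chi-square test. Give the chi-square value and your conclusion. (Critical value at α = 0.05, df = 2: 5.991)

0.067; consistent

Under the 9:3:4 hypothesis (Σ ratio = 16, N = 3145):
  black: 3145 × 9/16 = 1769.0625
  chocolate: 3145 × 3/16 = 589.6875
  yellow: 3145 × 4/16 = 786.25
χ² = Σ (O − E)² / E
  black: (1770 − 1769.0625)² / 1769.0625 = 0.0005
  chocolate: (594 − 589.6875)² / 589.6875 = 0.0315
  yellow: (781 − 786.25)² / 786.25 = 0.0351
χ² = 0.0005 + 0.0315 + 0.0351 = 0.0671 ≈ 0.067
Degrees of freedom = 3 − 1 = 2; critical value at α = 0.05 is 5.991.
Since 0.067 < 5.991, we fail to reject the null hypothesis — the data are consistent with the 9:3:4 ratio.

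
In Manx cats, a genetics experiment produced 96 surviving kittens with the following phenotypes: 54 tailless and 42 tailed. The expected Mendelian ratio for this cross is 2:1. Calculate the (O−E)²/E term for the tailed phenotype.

3.125

Total ratio parts = 3. Expected numbers out of 96:
  tailless: 96 × 2/3 = 64
  tailed: 96 × 1/3 = 32
Contribution of tailed: (42 − 32)² / 32 = 3.1250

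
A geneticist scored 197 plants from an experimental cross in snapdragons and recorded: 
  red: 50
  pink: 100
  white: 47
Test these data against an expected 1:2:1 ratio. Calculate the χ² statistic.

0.137

Total ratio parts = 4. Expected numbers out of 197:
  red: 197 × 1/4 = 49.25
  pink: 197 × 2/4 = 98.5
  white: 197 × 1/4 = 49.25
χ² = Σ (O − E)² / E
  red: (50 − 49.25)² / 49.25 = 0.0114
  pink: (100 − 98.5)² / 98.5 = 0.0228
  white: (47 − 49.25)² / 49.25 = 0.1028
χ² = 0.0114 + 0.0228 + 0.1028 = 0.137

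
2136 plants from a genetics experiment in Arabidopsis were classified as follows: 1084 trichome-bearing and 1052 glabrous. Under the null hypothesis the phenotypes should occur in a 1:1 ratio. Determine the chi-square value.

Under the 1:1 hypothesis (Σ ratio = 2, N = 2136):
  trichome-bearing: 2136 × 1/2 = 1068
  glabrous: 2136 × 1/2 = 1068
χ² = Σ (O − E)² / E
  trichome-bearing: (1084 − 1068)² / 1068 = 0.2397
  glabrous: (1052 − 1068)² / 1068 = 0.2397
χ² = 0.2397 + 0.2397 = 0.4794 ≈ 0.479

0.479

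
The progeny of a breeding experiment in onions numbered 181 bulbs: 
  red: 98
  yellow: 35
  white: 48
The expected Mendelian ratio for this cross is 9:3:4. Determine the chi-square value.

Total ratio parts = 16. Expected numbers out of 181:
  red: 181 × 9/16 = 101.8125
  yellow: 181 × 3/16 = 33.9375
  white: 181 × 4/16 = 45.25
χ² = Σ (O − E)² / E
  red: (98 − 101.8125)² / 101.8125 = 0.1428
  yellow: (35 − 33.9375)² / 33.9375 = 0.0333
  white: (48 − 45.25)² / 45.25 = 0.1671
χ² = 0.1428 + 0.0333 + 0.1671 = 0.3432 ≈ 0.343

0.343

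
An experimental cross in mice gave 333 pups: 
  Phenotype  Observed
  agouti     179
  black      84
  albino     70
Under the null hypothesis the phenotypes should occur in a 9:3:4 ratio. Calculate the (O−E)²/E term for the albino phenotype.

2.109

Total ratio parts = 16. Expected numbers out of 333:
  agouti: 333 × 9/16 = 187.3125
  black: 333 × 3/16 = 62.4375
  albino: 333 × 4/16 = 83.25
Contribution of albino: (70 − 83.25)² / 83.25 = 2.1089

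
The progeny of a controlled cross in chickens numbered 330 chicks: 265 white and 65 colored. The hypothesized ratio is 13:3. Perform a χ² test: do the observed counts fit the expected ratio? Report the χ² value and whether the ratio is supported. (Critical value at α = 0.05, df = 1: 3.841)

Under the 13:3 hypothesis (Σ ratio = 16, N = 330):
  white: 330 × 13/16 = 268.125
  colored: 330 × 3/16 = 61.875
χ² = Σ (O − E)² / E
  white: (265 − 268.125)² / 268.125 = 0.0364
  colored: (65 − 61.875)² / 61.875 = 0.1578
χ² = 0.0364 + 0.1578 = 0.1942 ≈ 0.194
Degrees of freedom = 2 − 1 = 1; critical value at α = 0.05 is 3.841.
Since 0.194 < 3.841, we fail to reject the null hypothesis — the data are consistent with the 13:3 ratio.

0.194; consistent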